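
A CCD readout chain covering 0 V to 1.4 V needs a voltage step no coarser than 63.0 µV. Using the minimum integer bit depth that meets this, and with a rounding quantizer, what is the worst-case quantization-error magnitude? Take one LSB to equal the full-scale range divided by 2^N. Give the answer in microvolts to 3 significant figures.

21.4 µV

V_FS = 1.4 V.
Required number of levels: 1.4/63.0 µV = 22222; smallest N with 2^N ≥ that is 15.
Step size = 1.4/32768 V = 42.725 µV.
Half an LSB is 21.4 µV.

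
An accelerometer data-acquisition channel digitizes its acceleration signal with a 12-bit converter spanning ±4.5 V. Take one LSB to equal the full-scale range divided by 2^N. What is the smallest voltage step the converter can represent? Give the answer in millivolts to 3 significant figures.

2.20 mV

Full-scale range = 4.5 V − (-4.5 V) = 9 V.
There are 2^12 = 4096 steps.
Step size = 9/4096 V = 2.20 mV.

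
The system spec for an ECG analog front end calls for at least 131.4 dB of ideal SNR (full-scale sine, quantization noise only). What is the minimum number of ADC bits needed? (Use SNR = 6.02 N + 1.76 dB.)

22 bits

Required N = ⌈(131.4 − 1.76)/6.02⌉ = ⌈21.535⌉ = 22.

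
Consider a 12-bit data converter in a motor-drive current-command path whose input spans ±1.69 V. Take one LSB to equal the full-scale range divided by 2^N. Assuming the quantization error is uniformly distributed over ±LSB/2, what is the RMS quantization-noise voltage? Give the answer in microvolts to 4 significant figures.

238.2 µV

Full-scale range = 1.69 V − (-1.69 V) = 3.38 V.
Step size = 3.38/4096 V = 0.825195 mV.
σ_q = LSB/√12 = 0.825195 mV/3.4641 = 238.2 µV.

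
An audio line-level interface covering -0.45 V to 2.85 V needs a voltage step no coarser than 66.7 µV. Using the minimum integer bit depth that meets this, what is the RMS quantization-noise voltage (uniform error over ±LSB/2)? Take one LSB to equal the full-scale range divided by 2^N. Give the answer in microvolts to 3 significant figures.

The full-scale span is 2.85 − (-0.45) = 3.3 V.
Required number of levels: 3.3/66.7 µV = 49475; smallest N with 2^N ≥ that is 16.
Step size = 3.3/65536 V = 50.354 µV.
σ_q = LSB/√12 = 50.354 µV/3.4641 = 14.5 µV.

14.5 µV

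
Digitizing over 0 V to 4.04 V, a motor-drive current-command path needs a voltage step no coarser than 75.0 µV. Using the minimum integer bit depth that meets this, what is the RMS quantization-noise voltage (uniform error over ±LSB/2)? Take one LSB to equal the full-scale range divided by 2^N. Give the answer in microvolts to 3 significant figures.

V_FS = 4.04 V.
Required number of levels: 4.04/75.0 µV = 53867; smallest N with 2^N ≥ that is 16.
LSB = 4.04 V / 2^16 = 61.646 µV.
RMS noise = LSB/√12 = 17.8 µV.

17.8 µV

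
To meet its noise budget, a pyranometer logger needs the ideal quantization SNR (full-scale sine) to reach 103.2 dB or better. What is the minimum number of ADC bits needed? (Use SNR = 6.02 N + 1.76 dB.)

17 bits

Solving 6.02 N ≥ 103.2 − 1.76: N ≥ 16.850. Round up → N = 17.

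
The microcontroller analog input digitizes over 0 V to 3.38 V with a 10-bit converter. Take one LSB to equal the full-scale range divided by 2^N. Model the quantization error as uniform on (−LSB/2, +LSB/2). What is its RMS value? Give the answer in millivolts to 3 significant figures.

0.953 mV

V_FS = 3.38 V.
One LSB is 3.38 V / 1024 = 3.3008 mV.
RMS of a uniform error over width LSB is LSB/√12 = 0.953 mV.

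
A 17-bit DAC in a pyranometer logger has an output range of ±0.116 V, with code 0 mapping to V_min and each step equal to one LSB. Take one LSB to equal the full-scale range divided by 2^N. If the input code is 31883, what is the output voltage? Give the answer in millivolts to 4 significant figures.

-59.57 mV

The full-scale span is 0.116 − (-0.116) = 0.232 V. LSB = 0.232 V / 2^17.
V_out = V_min + code × LSB = -0.116 V + 31883 × 0.232 V / 131072
      = -0.116 V + 0.0564335 V = -0.0595665 V.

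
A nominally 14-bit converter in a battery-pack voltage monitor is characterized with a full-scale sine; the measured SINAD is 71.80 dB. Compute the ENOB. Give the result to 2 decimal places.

11.63 bits

Inverting SNR = 6.02 N + 1.76: N_eff = (71.80 − 1.76)/6.02 = 11.6346.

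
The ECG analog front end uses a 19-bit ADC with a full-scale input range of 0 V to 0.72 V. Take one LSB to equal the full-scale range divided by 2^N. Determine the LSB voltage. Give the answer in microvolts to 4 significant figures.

V_FS = 0.72 V.
There are 2^19 = 524288 steps.
Step size = 0.72/524288 V = 1.373 µV.

1.373 µV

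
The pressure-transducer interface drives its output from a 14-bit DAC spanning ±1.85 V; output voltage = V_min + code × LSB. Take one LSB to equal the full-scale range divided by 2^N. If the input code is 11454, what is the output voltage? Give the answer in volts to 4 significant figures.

0.7367 V

The full-scale span is 1.85 − (-1.85) = 3.7 V. LSB = 3.7 V / 2^14.
V_out = -1.85 + 11454 × (3.7/16384) V
      = -1.85 + 2.58666 = 0.736658 V.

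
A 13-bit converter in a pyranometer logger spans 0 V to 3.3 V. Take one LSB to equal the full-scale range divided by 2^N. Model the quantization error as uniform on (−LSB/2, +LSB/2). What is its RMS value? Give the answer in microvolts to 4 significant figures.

V_FS = 3.3 V.
One LSB is 3.3 V / 8192 = 402.832 µV.
For a uniform distribution on [−LSB/2, +LSB/2], V_rms = LSB/√12 = 402.832 µV/3.4641 = 116.3 µV.

116.3 µV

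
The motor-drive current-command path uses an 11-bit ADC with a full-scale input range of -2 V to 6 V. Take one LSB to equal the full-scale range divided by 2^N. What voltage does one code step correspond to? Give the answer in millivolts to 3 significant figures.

3.91 mV

Full-scale range = 6 V − (-2 V) = 8 V.
Number of codes = 2^11 = 2048.
LSB = 8 V ÷ 2^11 = 8/2048 V = 3.91 mV.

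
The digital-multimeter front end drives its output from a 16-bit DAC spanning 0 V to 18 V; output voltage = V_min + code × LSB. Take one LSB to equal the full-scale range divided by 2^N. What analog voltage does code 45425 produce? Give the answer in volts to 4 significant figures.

12.48 V

Range is 18 V. LSB = 18 V / 2^16.
Output = V_min + (45425/65536) × range = 0 + 0.693130 × 18 V
      = 0 V + 12.4763 V = 12.4763 V.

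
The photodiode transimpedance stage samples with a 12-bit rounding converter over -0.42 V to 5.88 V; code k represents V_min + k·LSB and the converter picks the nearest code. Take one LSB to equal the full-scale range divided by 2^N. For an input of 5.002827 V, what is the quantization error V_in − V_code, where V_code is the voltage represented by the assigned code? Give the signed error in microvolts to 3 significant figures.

Span: 5.88 V − (-0.42 V) = 6.3 V. LSB = 6.3 V / 2^12 ≈ 1.538 mV.
(5.002827 − (-0.42)) / LSB = 5.422827 × 4096/6.3 = 3525.6983. Nearest integer: k = 3526.
V_code = -0.42 + (3526/4096) × 6.3 = 5.003291016 V.
e = 5.002827 − (5.003291016) = −464 µV.

−464 µV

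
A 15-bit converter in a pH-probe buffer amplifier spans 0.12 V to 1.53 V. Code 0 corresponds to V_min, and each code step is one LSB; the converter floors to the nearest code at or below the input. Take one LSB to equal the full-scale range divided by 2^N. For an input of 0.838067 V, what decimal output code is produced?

16687

Span: 1.53 V − (0.12 V) = 1.41 V. LSB = 1.41 V / 2^15 ≈ 43.03 µV.
V_in − V_min = 0.838067 − (0.12) = 0.718067 V.
Divide by LSB: 0.718067 × 32768/1.41 = 16687.6734.
Truncating gives code 16687.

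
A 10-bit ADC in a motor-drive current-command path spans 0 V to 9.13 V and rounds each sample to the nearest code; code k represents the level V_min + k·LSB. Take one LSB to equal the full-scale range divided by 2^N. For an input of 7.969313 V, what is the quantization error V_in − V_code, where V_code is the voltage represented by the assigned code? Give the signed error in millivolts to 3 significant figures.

V_FS = 9.13 V. LSB = 9.13 V / 2^10 ≈ 8.916 mV.
(V_in − V_min)/LSB = (7.969313 − (0)) × 1024/9.13 = 893.8200 → nearest code k = 894.
V_code = V_min + k × range/2^10 = 0 + 894 × 9.13/1024 = 7.970917969 V.
e = 7.969313 − (7.970917969) = −1.60 mV.

−1.60 mV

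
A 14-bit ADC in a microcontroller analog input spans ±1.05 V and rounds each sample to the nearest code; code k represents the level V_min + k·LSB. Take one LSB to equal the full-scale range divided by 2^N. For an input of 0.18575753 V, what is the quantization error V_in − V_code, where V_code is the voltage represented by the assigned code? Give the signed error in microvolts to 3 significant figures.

The full-scale span is 1.05 − (-1.05) = 2.1 V. LSB = 2.1 V / 2^14 ≈ 128.2 µV.
(V_in − V_min)/LSB = (0.18575753 − (-1.05)) × 16384/2.1 = 9641.2626 → nearest code k = 9641.
V_code = -1.05 + (9641/16384) × 2.1 = 0.18572387695 V.
e = 0.18575753 − (0.18572387695) = +33.7 µV.

+33.7 µV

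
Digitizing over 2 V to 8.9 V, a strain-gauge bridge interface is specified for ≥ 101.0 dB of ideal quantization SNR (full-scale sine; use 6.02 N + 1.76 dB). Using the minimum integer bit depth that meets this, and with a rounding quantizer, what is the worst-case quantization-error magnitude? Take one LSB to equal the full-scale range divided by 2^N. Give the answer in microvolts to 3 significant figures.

26.3 µV

Full-scale range = 8.9 V − (2 V) = 6.9 V.
6.02 N + 1.76 ≥ 101.0 gives N ≥ 16.485, so the minimum integer is 17.
One LSB is 6.9 V / 131072 = 52.643 µV.
|e|_max = LSB/2 = 26.3 µV.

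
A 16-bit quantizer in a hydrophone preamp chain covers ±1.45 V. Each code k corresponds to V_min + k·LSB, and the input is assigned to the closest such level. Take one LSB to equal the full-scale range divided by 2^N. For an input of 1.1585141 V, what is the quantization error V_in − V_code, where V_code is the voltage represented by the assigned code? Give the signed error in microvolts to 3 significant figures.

Span: 1.45 V − (-1.45 V) = 2.9 V. LSB = 2.9 V / 2^16 ≈ 44.25 µV.
(V_in − V_min)/LSB = (1.1585141 − (-1.45)) × 65536/2.9 = 58948.8207 → nearest code k = 58949.
V_code = V_min + k × range/2^16 = -1.45 + 58949 × 2.9/65536 = 1.1585220337 V.
V_in − V_code = 1.1585141 − (1.1585220337) = −7.93 µV.

−7.93 µV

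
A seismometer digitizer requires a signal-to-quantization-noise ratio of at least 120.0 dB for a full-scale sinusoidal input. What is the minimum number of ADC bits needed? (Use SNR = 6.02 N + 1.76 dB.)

Required N = ⌈(120.0 − 1.76)/6.02⌉ = ⌈19.641⌉ = 20.

20 bits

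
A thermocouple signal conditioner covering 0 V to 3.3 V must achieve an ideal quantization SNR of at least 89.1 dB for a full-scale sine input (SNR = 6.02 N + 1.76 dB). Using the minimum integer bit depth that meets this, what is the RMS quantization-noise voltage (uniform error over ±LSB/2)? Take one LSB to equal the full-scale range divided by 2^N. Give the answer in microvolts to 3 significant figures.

29.1 µV

Full-scale range = 3.3 V.
6.02 N + 1.76 ≥ 89.1 gives N ≥ 14.508, so the minimum integer is 15.
LSB = 3.3 V ÷ 2^15 = 3.3/32768 V = 100.71 µV.
σ_q = LSB/√12 = 100.71 µV/3.4641 = 29.1 µV.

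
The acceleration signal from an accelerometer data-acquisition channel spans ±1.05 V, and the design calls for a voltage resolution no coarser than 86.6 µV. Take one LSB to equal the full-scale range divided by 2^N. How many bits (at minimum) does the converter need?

15 bits

The full-scale span is 1.05 − (-1.05) = 2.1 V.
Required number of levels: 2.1/86.6 µV = 24249; smallest N with 2^N ≥ that is 15.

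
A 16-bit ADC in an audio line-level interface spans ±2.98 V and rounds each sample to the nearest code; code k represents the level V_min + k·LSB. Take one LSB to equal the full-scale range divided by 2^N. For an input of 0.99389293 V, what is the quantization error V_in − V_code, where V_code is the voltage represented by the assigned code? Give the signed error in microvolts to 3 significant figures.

Full-scale range = 2.98 V − (-2.98 V) = 5.96 V. LSB = 5.96 V / 2^16 ≈ 90.94 µV.
(V_in − V_min)/LSB = (0.99389293 − (-2.98)) × 65536/5.96 = 43696.8200 → nearest code k = 43697.
V_code = V_min + k × range/2^16 = -2.98 + 43697 × 5.96/65536 = 0.99390930176 V.
e = 0.99389293 − (0.99390930176) = −16.4 µV.

−16.4 µV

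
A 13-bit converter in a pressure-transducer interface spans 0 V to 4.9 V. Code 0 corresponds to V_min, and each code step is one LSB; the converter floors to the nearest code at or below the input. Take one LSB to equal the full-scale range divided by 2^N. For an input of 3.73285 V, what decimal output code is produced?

6240

Span = 4.9 V. LSB = 4.9 V / 2^13 ≈ 0.5981 mV.
V_in − V_min = 3.73285 − (0) = 3.73285 V.
Divide by LSB: 3.73285 × 8192/4.9 = 6240.7158.
Truncating gives code 6240.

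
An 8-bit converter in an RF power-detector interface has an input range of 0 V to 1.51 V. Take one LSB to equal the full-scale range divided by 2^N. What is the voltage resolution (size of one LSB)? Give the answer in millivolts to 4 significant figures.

5.898 mV

Full-scale range = 1.51 V.
Number of codes = 2^8 = 256.
Step size = 1.51/256 V = 5.898 mV.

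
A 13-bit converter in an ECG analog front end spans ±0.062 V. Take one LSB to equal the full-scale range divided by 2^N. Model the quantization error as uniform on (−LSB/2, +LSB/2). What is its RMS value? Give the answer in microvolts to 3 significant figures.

The full-scale span is 0.062 − (-0.062) = 0.124 V.
Step size = 0.124/8192 V = 15.137 µV.
For a uniform distribution on [−LSB/2, +LSB/2], V_rms = LSB/√12 = 15.137 µV/3.4641 = 4.37 µV.

4.37 µV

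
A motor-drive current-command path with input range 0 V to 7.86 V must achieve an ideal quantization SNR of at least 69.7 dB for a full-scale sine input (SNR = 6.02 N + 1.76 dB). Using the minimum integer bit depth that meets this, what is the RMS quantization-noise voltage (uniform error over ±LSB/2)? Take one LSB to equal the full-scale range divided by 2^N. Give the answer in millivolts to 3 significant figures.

0.554 mV

Range is 7.86 V.
6.02 N + 1.76 ≥ 69.7 gives N ≥ 11.286, so the minimum integer is 12.
One LSB is 7.86 V / 4096 = 1.9189 mV.
V_rms = LSB/√12 = 0.554 mV.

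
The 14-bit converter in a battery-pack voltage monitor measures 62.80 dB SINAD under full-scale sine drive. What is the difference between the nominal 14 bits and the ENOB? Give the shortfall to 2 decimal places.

Effective bits = (62.80 − 1.76)/6.02 = 10.1395.
Shortfall = 14 − 10.1395 = 3.8605 bits.

3.86 bits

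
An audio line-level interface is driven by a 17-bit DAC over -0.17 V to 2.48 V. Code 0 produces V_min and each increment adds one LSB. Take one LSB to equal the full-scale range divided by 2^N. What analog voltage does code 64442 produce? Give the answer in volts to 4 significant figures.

1.133 V

The full-scale span is 2.48 − (-0.17) = 2.65 V. LSB = 2.65 V / 2^17.
V_out = -0.17 + 64442 × (2.65/131072) V
      = -0.17 V + 1.30288 V = 1.13288 V.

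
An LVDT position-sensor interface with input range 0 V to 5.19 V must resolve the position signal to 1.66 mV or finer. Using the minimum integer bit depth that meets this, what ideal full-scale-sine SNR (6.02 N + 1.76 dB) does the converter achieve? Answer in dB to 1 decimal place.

Range is 5.19 V.
Required number of levels: 5.19/1.66 mV = 3126.5; smallest N with 2^N ≥ that is 12.
SNR = 6.02 × 12 + 1.76 = 74.00 dB.

74.0 dB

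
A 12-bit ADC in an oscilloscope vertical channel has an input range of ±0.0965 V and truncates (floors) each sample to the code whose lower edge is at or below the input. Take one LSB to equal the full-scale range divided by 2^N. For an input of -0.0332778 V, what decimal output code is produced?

Range = 0.0965 − (-0.0965) = 0.193 V. LSB = 0.193 V / 2^12 ≈ 47.12 µV.
V_in − V_min = -0.0332778 − (-0.0965) = 0.0632222 V.
Divide by LSB: 0.0632222 × 4096/0.193 = 1341.7520.
Truncating gives code 1341.

1341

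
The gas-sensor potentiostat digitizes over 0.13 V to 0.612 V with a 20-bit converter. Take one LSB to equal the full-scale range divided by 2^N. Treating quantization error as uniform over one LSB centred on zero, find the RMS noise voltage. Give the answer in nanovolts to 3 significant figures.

133 nV

Range = 0.612 − (0.13) = 0.482 V.
LSB = 0.482 V ÷ 2^20 = 0.482/1048576 V = 459.67 nV.
For a uniform distribution on [−LSB/2, +LSB/2], V_rms = LSB/√12 = 459.67 nV/3.4641 = 133 nV.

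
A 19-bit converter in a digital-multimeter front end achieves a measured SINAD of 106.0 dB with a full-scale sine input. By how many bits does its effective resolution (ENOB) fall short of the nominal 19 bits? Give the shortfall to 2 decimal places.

ENOB = (SINAD − 1.76)/6.02 = (106.0 − 1.76)/6.02 = 17.3156 bits.
Shortfall = 19 − 17.3156 = 1.6844 bits.

1.68 bits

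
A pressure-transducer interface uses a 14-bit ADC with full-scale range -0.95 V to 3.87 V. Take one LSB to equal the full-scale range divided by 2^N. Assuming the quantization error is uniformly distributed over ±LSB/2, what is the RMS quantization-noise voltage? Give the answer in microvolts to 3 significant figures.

84.9 µV

The full-scale span is 3.87 − (-0.95) = 4.82 V.
LSB = 4.82 V ÷ 2^14 = 4.82/16384 V = 294.19 µV.
V_rms = LSB/√12 = 294.19 µV / √12 = 84.9 µV.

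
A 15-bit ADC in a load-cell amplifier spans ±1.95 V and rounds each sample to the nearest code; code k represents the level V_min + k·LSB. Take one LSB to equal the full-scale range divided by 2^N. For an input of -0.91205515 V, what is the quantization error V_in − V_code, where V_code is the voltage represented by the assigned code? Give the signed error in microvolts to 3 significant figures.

Full-scale range = 1.95 V − (-1.95 V) = 3.9 V. LSB = 3.9 V / 2^15 ≈ 119.0 µV.
(-0.91205515 − (-1.95)) / LSB = 1.03794485 × 32768/3.9 = 8720.8659. Nearest integer: k = 8721.
V_code = V_min + k × range/2^15 = -1.95 + 8721 × 3.9/32768 = -0.91203918457 V.
e = -0.91205515 − (-0.91203918457) = −16.0 µV.

−16.0 µV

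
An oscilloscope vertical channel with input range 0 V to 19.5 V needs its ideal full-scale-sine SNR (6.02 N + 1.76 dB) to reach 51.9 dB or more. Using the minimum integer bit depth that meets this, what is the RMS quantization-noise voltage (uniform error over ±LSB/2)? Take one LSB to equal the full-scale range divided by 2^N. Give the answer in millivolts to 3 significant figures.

11.0 mV

Range is 19.5 V.
Required N = ⌈(51.9 − 1.76)/6.02⌉ = ⌈8.329⌉ = 9.
One LSB is 19.5 V / 512 = 38.086 mV.
σ_q = LSB/√12 = 38.086 mV/3.4641 = 11.0 mV.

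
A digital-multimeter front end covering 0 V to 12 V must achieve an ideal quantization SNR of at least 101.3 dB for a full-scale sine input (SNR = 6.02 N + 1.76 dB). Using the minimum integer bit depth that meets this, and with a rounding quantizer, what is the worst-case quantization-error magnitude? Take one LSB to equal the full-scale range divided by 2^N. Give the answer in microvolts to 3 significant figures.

Span = 12 V.
Solving 6.02 N ≥ 101.3 − 1.76: N ≥ 16.535. Round up → N = 17.
One LSB is 12 V / 131072 = 91.553 µV.
|e|_max = LSB/2 = 45.8 µV.

45.8 µV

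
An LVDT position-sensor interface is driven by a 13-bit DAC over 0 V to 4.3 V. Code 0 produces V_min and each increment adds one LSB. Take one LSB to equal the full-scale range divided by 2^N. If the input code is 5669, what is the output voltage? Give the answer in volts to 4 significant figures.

2.976 V

Range is 4.3 V. LSB = 4.3 V / 2^13.
Output = V_min + (5669/8192) × range = 0 + 0.692017 × 4.3 V
      = 0 + 2.97567 = 2.97567 V.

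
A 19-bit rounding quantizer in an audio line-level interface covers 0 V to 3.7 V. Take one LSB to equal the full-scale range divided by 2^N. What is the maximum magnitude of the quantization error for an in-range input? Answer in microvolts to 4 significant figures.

Range is 3.7 V.
One LSB is 3.7 V / 524288 = 7.05719 µV.
Worst-case error for round-to-nearest is half an LSB: 3.529 µV.

3.529 µV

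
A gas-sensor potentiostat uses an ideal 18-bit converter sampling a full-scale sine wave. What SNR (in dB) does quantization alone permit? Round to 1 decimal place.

SNR = 6.02·18 + 1.76 = 110.12 dB.

110.1 dB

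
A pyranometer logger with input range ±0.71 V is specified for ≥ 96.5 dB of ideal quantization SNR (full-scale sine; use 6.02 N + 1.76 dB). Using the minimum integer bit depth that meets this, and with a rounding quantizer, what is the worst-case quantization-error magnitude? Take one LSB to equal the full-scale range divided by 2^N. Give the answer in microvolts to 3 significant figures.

Full-scale range = 0.71 V − (-0.71 V) = 1.42 V.
N ≥ (96.5 − 1.76)/6.02 = 15.738 → N_min = 16.
LSB = 1.42 V ÷ 2^16 = 1.42/65536 V = 21.667 µV.
Max error for round-to-nearest is LSB/2 = 10.8 µV.

10.8 µV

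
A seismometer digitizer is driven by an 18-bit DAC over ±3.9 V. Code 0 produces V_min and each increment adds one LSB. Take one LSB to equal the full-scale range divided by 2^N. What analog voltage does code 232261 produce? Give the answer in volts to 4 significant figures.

3.011 V

The full-scale span is 3.9 − (-3.9) = 7.8 V. LSB = 7.8 V / 2^18.
V_out = V_min + code × LSB = -3.9 V + 232261 × 7.8 V / 262144
      = -3.9 + 6.91084 = 3.01084 V.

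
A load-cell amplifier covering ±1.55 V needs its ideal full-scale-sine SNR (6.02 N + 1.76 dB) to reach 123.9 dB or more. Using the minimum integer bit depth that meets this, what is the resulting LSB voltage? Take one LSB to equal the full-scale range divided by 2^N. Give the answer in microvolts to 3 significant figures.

Range = 1.55 − (-1.55) = 3.1 V.
N ≥ (123.9 − 1.76)/6.02 = 20.289 → N_min = 21.
LSB = 3.1 V / 2^21 = 1.48 µV.

1.48 µV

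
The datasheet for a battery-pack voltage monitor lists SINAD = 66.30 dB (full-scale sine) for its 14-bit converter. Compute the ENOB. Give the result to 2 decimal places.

ENOB = (66.30 − 1.76)/6.02 = 10.7209 bits.

10.72 bits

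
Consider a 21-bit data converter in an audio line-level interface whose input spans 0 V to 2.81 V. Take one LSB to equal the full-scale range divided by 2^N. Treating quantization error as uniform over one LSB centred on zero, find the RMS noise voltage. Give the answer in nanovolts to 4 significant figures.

386.8 nV

Range is 2.81 V.
LSB = 2.81 V ÷ 2^21 = 2.81/2097152 V = 1.33991 µV.
For a uniform distribution on [−LSB/2, +LSB/2], V_rms = LSB/√12 = 1.33991 µV/3.4641 = 386.8 nV.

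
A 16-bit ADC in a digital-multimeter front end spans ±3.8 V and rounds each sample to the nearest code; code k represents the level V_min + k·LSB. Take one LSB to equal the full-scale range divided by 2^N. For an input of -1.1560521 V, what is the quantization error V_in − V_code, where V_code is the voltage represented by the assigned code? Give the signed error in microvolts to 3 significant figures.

Span: 3.8 V − (-3.8 V) = 7.6 V. LSB = 7.6 V / 2^16 ≈ 116.0 µV.
(V_in − V_min)/LSB = (-1.1560521 − (-3.8)) × 65536/7.6 = 22799.1802 → nearest code k = 22799.
V_code = V_min + k × range/2^16 = -3.8 + 22799 × 7.6/65536 = -1.1560729980 V.
e = -1.1560521 − (-1.1560729980) = +20.9 µV.

+20.9 µV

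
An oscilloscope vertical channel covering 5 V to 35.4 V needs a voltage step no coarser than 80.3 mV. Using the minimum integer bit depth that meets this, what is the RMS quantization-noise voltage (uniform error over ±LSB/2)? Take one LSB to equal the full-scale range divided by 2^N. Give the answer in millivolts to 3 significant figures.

The full-scale span is 35.4 − (5) = 30.4 V.
Need 2^N ≥ 30.4 V / 80.3 mV = 378.6 → N_min = 9.
One LSB is 30.4 V / 512 = 59.375 mV.
V_rms = LSB/√12 = 17.1 mV.

17.1 mV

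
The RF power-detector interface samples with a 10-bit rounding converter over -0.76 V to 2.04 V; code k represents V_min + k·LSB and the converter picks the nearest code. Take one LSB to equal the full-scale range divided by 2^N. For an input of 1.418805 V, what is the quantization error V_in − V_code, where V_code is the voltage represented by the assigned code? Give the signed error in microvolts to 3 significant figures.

−492 µV

Range = 2.04 − (-0.76) = 2.8 V. LSB = 2.8 V / 2^10 ≈ 2.734 mV.
Position in LSBs: (1.418805 − (-0.76)) × 1024/2.8 = 796.8201; rounding gives k = 797.
Reconstructed level: -0.76 + 797 × 2.8/1024 V = 1.419296875 V.
Error = V_in − V_code = 1.418805 − (1.419296875) = −492 µV.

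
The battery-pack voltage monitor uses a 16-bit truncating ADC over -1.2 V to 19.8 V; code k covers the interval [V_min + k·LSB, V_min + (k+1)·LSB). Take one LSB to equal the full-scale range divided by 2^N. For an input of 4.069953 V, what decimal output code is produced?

Span: 19.8 V − (-1.2 V) = 21 V. LSB = 21 V / 2^16 ≈ 320.4 µV.
code = ⌊(V_in − V_min)/LSB⌋ = ⌊(V_in − V_min) × 2^16 / range⌋
     = ⌊(4.069953 − (-1.2)) × 65536 / 21⌋ = ⌊5.269953 × 65536/21⌋
     = ⌊16446.269⌋ = 16446.

16446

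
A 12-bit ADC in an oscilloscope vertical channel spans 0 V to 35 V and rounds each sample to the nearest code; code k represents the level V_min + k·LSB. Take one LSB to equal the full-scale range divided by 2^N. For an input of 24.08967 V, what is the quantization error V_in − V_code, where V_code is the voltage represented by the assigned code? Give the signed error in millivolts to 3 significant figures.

+1.54 mV

Full-scale range = 35 V. LSB = 35 V / 2^12 ≈ 8.545 mV.
(V_in − V_min)/LSB = (24.08967 − (0)) × 4096/35 = 2819.1797 → nearest code k = 2819.
V_code = 0 + (2819/4096) × 35 = 24.08813477 V.
V_in − V_code = 24.08967 − (24.08813477) = +1.54 mV.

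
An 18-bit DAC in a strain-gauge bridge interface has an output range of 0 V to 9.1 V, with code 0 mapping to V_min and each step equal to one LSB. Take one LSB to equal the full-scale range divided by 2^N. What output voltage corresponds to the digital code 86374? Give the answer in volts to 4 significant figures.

Full-scale range = 9.1 V. LSB = 9.1 V / 2^18.
V_out = V_min + code × LSB = 0 V + 86374 × 9.1 V / 262144
      = 0 + 2.99837 = 2.99837 V.

2.998 V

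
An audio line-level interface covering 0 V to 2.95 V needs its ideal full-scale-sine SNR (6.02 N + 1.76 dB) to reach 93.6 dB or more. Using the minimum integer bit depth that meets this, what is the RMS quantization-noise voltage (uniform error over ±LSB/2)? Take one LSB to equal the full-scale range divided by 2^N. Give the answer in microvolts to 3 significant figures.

13.0 µV

Range is 2.95 V.
Solving 6.02 N ≥ 93.6 − 1.76: N ≥ 15.256. Round up → N = 16.
LSB = 2.95 V / 2^16 = 45.013 µV.
V_rms = LSB/√12 = 13.0 µV.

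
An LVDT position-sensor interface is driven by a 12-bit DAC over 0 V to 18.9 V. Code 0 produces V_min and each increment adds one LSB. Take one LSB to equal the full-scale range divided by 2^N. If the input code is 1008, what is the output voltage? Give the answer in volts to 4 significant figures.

4.651 V

Range is 18.9 V. LSB = 18.9 V / 2^12.
V_out = 0 + 1008 × (18.9/4096) V
      = 0 V + 4.65117 V = 4.65117 V.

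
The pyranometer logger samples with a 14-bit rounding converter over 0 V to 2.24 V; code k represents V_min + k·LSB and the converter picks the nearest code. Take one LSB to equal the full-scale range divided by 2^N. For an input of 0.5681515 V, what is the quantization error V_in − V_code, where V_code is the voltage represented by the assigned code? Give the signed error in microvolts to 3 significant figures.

Span = 2.24 V. LSB = 2.24 V / 2^14 ≈ 136.7 µV.
Position in LSBs: (0.5681515 − (0)) × 16384/2.24 = 4155.6224; rounding gives k = 4156.
Reconstructed level: 0 + 4156 × 2.24/16384 V = 0.56820312500 V.
Error = V_in − V_code = 0.5681515 − (0.56820312500) = −51.6 µV.

−51.6 µV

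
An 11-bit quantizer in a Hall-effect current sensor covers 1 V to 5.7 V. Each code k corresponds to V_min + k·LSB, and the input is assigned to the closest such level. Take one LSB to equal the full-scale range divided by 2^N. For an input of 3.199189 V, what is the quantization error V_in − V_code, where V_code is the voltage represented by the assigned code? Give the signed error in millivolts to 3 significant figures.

Full-scale range = 5.7 V − (1 V) = 4.7 V. LSB = 4.7 V / 2^11 ≈ 2.295 mV.
Position in LSBs: (3.199189 − (1)) × 2048/4.7 = 958.2849; rounding gives k = 958.
V_code = V_min + k × range/2^11 = 1 + 958 × 4.7/2048 = 3.198535156 V.
Error = V_in − V_code = 3.199189 − (3.198535156) = +0.654 mV.

+0.654 mV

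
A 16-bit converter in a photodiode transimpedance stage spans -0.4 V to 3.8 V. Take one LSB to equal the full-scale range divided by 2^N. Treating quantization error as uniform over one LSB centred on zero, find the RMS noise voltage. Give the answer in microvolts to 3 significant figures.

Full-scale range = 3.8 V − (-0.4 V) = 4.2 V.
LSB = 4.2 V / 2^16 = 64.087 µV.
RMS of a uniform error over width LSB is LSB/√12 = 18.5 µV.

18.5 µV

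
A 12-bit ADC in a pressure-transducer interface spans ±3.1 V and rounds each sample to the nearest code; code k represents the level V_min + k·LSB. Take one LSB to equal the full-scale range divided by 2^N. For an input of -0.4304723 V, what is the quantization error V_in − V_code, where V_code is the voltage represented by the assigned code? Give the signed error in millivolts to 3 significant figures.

−0.589 mV

Full-scale range = 3.1 V − (-3.1 V) = 6.2 V. LSB = 6.2 V / 2^12 ≈ 1.514 mV.
Position in LSBs: (-0.4304723 − (-3.1)) × 4096/6.2 = 1763.6106; rounding gives k = 1764.
Reconstructed level: -3.1 + 1764 × 6.2/4096 V = -0.4298828125 V.
e = -0.4304723 − (-0.4298828125) = −0.589 mV.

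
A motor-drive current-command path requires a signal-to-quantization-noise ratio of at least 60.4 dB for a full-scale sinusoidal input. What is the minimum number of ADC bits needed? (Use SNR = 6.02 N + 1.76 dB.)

10 bits

N ≥ (60.4 − 1.76)/6.02 = 9.741 → N_min = 10.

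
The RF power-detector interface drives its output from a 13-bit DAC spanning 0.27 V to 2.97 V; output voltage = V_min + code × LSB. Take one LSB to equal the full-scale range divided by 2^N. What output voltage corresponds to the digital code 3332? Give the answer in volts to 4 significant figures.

1.368 V

Span: 2.97 V − (0.27 V) = 2.7 V. LSB = 2.7 V / 2^13.
V_out = V_min + code × LSB = 0.27 V + 3332 × 2.7 V / 8192
      = 0.27 V + 1.09819 V = 1.36819 V.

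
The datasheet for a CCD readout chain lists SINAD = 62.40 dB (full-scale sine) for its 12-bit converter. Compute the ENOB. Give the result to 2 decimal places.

10.07 bits

ENOB = (62.40 − 1.76)/6.02 = 10.0731 bits.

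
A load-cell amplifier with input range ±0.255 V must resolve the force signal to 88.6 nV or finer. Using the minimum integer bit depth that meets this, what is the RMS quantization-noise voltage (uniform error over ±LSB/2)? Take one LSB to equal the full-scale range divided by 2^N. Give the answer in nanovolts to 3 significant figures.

Span: 0.255 V − (-0.255 V) = 0.51 V.
Need 2^N ≥ 0.51 V / 88.6 nV = 5.756e6 → N_min = 23.
LSB = 0.51 V / 2^23 = 60.797 nV.
V_rms = LSB/√12 = 17.6 nV.

17.6 nV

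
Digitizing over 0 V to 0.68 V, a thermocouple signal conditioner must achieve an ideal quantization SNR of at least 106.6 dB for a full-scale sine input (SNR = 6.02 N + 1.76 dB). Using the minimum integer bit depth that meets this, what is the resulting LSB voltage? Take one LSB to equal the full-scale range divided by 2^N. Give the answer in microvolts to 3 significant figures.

Range is 0.68 V.
Required N = ⌈(106.6 − 1.76)/6.02⌉ = ⌈17.415⌉ = 18.
LSB = 0.68 V ÷ 2^18 = 0.68/262144 V = 2.59 µV.

2.59 µV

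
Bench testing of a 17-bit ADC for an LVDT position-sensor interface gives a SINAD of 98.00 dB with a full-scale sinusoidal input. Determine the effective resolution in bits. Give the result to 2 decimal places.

15.99 bits

Inverting SNR = 6.02 N + 1.76: N_eff = (98.00 − 1.76)/6.02 = 15.9867.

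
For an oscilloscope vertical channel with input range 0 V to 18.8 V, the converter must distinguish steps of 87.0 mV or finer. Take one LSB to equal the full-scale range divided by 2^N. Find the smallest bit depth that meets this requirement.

8 bits

V_FS = 18.8 V.
18.8 V / 87.0 mV = 216.1. Since 2^7 = 128 and 2^8 = 256, N = 8.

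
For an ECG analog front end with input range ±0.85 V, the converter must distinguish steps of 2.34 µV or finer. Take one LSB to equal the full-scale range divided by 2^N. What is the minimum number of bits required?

The full-scale span is 0.85 − (-0.85) = 1.7 V.
Required number of levels: 1.7/2.34 µV = 726500; smallest N with 2^N ≥ that is 20.

20 bits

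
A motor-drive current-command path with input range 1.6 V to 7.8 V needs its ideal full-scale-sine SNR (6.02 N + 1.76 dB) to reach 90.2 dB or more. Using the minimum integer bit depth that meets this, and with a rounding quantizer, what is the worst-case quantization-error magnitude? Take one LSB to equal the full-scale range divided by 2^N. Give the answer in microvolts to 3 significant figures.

The full-scale span is 7.8 − (1.6) = 6.2 V.
6.02 N + 1.76 ≥ 90.2 gives N ≥ 14.691, so the minimum integer is 15.
LSB = 6.2 V / 2^15 = 189.21 µV.
|e|_max = LSB/2 = 94.6 µV.

94.6 µV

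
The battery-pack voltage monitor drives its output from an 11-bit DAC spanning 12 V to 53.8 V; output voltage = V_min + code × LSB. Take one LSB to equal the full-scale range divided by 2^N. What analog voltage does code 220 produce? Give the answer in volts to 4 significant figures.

16.49 V

The full-scale span is 53.8 − (12) = 41.8 V. LSB = 41.8 V / 2^11.
V_out = V_min + code × LSB = 12 V + 220 × 41.8 V / 2048
      = 12 V + 4.49023 V = 16.4902 V.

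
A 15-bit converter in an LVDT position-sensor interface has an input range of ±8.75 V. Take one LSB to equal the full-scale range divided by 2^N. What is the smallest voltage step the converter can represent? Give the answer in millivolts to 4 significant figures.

0.5341 mV

Span: 8.75 V − (-8.75 V) = 17.5 V.
There are 2^15 = 32768 steps.
LSB = 17.5 V ÷ 2^15 = 17.5/32768 V = 0.5341 mV.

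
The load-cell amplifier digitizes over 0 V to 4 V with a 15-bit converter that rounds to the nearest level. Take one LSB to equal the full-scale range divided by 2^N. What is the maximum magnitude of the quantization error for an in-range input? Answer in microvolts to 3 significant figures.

61.0 µV

V_FS = 4 V.
One LSB is 4 V / 32768 = 122.07 µV.
A rounding quantizer has |error| ≤ LSB/2 = 61.0 µV.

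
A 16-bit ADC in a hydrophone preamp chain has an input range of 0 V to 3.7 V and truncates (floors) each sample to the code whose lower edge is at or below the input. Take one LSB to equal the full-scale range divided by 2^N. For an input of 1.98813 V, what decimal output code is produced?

35214

V_FS = 3.7 V. LSB = 3.7 V / 2^16 ≈ 56.46 µV.
code = ⌊(V_in − V_min)/LSB⌋ = ⌊(V_in − V_min) × 2^16 / range⌋
     = ⌊(1.98813 − (0)) × 65536 / 3.7⌋ = ⌊1.98813 × 65536/3.7⌋
     = ⌊35214.618⌋ = 35214.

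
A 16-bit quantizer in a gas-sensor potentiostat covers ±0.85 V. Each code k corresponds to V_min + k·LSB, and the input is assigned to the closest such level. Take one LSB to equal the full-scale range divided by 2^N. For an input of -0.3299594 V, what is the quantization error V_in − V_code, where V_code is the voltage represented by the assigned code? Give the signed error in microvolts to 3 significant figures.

Range = 0.85 − (-0.85) = 1.7 V. LSB = 1.7 V / 2^16 ≈ 25.94 µV.
(V_in − V_min)/LSB = (-0.3299594 − (-0.85)) × 65536/1.7 = 20047.8710 → nearest code k = 20048.
Reconstructed level: -0.85 + 20048 × 1.7/65536 V = -0.32995605469 V.
e = -0.3299594 − (-0.32995605469) = −3.35 µV.

−3.35 µV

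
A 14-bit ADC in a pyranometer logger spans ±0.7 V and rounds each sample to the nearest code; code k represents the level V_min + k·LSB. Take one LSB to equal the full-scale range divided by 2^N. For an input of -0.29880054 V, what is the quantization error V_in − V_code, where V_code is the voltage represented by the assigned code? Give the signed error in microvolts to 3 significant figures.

Span: 0.7 V − (-0.7 V) = 1.4 V. LSB = 1.4 V / 2^14 ≈ 85.45 µV.
Position in LSBs: (-0.29880054 − (-0.7)) × 16384/1.4 = 4695.1800; rounding gives k = 4695.
V_code = V_min + k × range/2^14 = -0.7 + 4695 × 1.4/16384 = -0.29881591797 V.
Error = V_in − V_code = -0.29880054 − (-0.29881591797) = +15.4 µV.

+15.4 µV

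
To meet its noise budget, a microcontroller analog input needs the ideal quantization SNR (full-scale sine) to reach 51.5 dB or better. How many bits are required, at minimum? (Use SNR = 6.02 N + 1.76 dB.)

6.02 N + 1.76 ≥ 51.5 gives N ≥ 8.262, so the minimum integer is 9.

9 bits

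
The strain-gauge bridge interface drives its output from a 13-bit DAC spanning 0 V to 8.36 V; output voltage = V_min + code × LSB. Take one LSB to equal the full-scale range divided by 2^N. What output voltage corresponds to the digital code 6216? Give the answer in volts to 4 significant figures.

6.343 V

Full-scale range = 8.36 V. LSB = 8.36 V / 2^13.
V_out = V_min + code × LSB = 0 V + 6216 × 8.36 V / 8192
      = 0 + 6.34348 = 6.34348 V.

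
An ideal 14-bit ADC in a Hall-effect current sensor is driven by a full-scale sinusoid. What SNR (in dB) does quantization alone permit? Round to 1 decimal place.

SNR = 6.02·14 + 1.76 = 86.04 dB.

86.0 dB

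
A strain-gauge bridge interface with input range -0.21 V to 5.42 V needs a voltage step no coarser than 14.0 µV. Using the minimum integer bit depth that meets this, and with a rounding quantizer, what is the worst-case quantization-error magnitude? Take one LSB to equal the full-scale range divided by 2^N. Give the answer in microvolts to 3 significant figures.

Range = 5.42 − (-0.21) = 5.63 V.
Need 2^N ≥ 5.63 V / 14.0 µV = 402100 → N_min = 19.
One LSB is 5.63 V / 524288 = 10.738 µV.
Half an LSB is 5.37 µV.

5.37 µV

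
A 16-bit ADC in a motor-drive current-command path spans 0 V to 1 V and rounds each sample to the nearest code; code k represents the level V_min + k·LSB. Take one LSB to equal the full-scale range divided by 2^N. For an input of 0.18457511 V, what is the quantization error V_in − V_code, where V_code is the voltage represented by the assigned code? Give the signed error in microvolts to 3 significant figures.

Range is 1 V. LSB = 1 V / 2^16 ≈ 15.26 µV.
(V_in − V_min)/LSB = (0.18457511 − (0)) × 65536/1 = 12096.3144 → nearest code k = 12096.
Reconstructed level: 0 + 12096 × 1/65536 V = 0.18457031250 V.
e = 0.18457511 − (0.18457031250) = +4.80 µV.

+4.80 µV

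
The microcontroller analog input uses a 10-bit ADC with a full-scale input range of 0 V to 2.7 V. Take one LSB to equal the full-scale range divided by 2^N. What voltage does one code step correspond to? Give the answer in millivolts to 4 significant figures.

Range is 2.7 V.
There are 2^10 = 1024 steps.
LSB = 2.7 V / 2^10 = 2.637 mV.

2.637 mV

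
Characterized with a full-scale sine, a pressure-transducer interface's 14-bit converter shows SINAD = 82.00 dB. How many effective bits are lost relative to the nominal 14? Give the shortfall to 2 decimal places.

N_eff = (82.00 − 1.76)/6.02 = 13.3289 bits.
Shortfall = 14 − 13.3289 = 0.6711 bits.

0.67 bits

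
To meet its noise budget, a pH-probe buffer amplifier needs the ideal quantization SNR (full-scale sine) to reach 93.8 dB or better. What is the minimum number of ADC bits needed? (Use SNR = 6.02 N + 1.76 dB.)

Solving 6.02 N ≥ 93.8 − 1.76: N ≥ 15.289. Round up → N = 16.

16 bits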